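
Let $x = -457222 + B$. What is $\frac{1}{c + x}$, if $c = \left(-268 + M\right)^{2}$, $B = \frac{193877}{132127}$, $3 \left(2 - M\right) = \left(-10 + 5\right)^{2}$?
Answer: $- \frac{1189143}{454207147070} \approx -2.6181 \cdot 10^{-6}$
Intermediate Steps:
$M = - \frac{19}{3}$ ($M = 2 - \frac{\left(-10 + 5\right)^{2}}{3} = 2 - \frac{\left(-5\right)^{2}}{3} = 2 - \frac{25}{3} = - \frac{19}{3} \approx -6.3333$)
$B = \frac{193877}{132127}$ ($B = 193877 \cdot \frac{1}{132127} = \frac{193877}{132127} \approx 1.4674$)
$c = \frac{677329}{9}$ ($c = \left(-268 - \frac{19}{3}\right)^{2} = \left(- \frac{823}{3}\right)^{2} = \frac{677329}{9} \approx 75259.0$)
$x = - \frac{60411177317}{132127}$ ($x = -457222 + \frac{193877}{132127} = - \frac{60411177317}{132127} \approx -4.5722 \cdot 10^{5}$)
$\frac{1}{c + x} = \frac{1}{\frac{677329}{9} - \frac{60411177317}{132127}} = \frac{1}{- \frac{454207147070}{1189143}} = - \frac{1189143}{454207147070}$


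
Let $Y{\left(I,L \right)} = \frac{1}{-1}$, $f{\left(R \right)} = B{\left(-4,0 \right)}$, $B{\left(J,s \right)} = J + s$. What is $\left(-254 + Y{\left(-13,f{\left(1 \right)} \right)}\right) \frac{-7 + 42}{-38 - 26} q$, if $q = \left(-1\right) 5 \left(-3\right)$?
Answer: $\frac{133875}{64} \approx 2091.8$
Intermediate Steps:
$q = 15$ ($q = \left(-5\right) \left(-3\right) = 15$)
$f{\left(R \right)} = -4$ ($f{\left(R \right)} = -4 + 0 = -4$)
$Y{\left(I,L \right)} = -1$
$\left(-254 + Y{\left(-13,f{\left(1 \right)} \right)}\right) \frac{-7 + 42}{-38 - 26} q = \left(-254 - 1\right) \frac{-7 + 42}{-38 - 26} \cdot 15 = - 255 \frac{35}{-64} \cdot 15 = - 255 \cdot 35 \left(- \frac{1}{64}\right) 15 = - 255 \left(\left(- \frac{35}{64}\right) 15\right) = \left(-255\right) \left(- \frac{525}{64}\right) = \frac{133875}{64}$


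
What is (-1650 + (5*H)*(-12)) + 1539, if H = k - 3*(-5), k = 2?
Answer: -1131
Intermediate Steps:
H = 17 (H = 2 - 3*(-5) = 2 + 15 = 17)
(-1650 + (5*H)*(-12)) + 1539 = (-1650 + (5*17)*(-12)) + 1539 = (-1650 + 85*(-12)) + 1539 = (-1650 - 1020) + 1539 = -2670 + 1539 = -1131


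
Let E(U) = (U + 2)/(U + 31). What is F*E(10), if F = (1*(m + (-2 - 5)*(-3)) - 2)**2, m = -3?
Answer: 3072/41 ≈ 74.927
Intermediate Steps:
F = 256 (F = (1*(-3 + (-2 - 5)*(-3)) - 2)**2 = (1*(-3 - 7*(-3)) - 2)**2 = (1*(-3 + 21) - 2)**2 = (1*18 - 2)**2 = (18 - 2)**2 = 16**2 = 256)
E(U) = (2 + U)/(31 + U)
F*E(10) = 256*((2 + 10)/(31 + 10)) = 256*(12/41) = 3072/41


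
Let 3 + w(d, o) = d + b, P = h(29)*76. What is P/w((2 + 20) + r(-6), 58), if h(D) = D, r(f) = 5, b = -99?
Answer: -2204/75 ≈ -29.387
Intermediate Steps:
P = 2204 (P = 29*76 = 2204)
w(d, o) = -102 + d (w(d, o) = -3 + (d - 99) = -3 + (-99 + d) = -102 + d)
P/w((2 + 20) + r(-6), 58) = 2204/(-102 + ((2 + 20) + 5)) = 2204/(-102 + (22 + 5)) = 2204/(-102 + 27) = 2204/(-75) = 2204*(-1/75) = -2204/75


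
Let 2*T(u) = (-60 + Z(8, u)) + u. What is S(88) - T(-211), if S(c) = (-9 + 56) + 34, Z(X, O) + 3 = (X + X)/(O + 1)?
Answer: 22894/105 ≈ 218.04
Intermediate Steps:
Z(X, O) = -3 + 2*X/(1 + O) (Z(X, O) = -3 + (X + X)/(O + 1) = -3 + (2*X)/(1 + O) = -3 + 2*X/(1 + O))
S(c) = 81 (S(c) = 47 + 34 = 81)
T(u) = -30 + u/2 + (13 - 3*u)/(2*(1 + u)) (T(u) = ((-60 + (-3 - 3*u + 2*8)/(1 + u)) + u)/2 = ((-60 + (-3 - 3*u + 16)/(1 + u)) + u)/2 = ((-60 + (13 - 3*u)/(1 + u)) + u)/2 = (-60 + u + (13 - 3*u)/(1 + u))/2 = -30 + u/2 + (13 - 3*u)/(2*(1 + u)))
S(88) - T(-211) = 81 - (-47 + (-211)² - 62*(-211))/(2*(1 - 211)) = 81 - (-47 + 44521 + 13082)/(2*(-210)) = 81 - (-1)*57556/(2*210) = 81 - 1*(-14389/105) = 81 + 14389/105 = 22894/105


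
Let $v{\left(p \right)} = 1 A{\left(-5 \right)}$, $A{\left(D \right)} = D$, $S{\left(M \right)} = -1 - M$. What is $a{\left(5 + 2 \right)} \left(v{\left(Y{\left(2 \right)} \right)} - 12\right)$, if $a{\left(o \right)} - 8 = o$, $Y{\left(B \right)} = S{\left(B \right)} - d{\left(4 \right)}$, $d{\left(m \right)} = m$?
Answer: $-255$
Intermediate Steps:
$Y{\left(B \right)} = -5 - B$ ($Y{\left(B \right)} = \left(-1 - B\right) - 4 = -5 - B$)
$a{\left(o \right)} = 8 + o$
$v{\left(p \right)} = -5$ ($v{\left(p \right)} = 1 \left(-5\right) = -5$)
$a{\left(5 + 2 \right)} \left(v{\left(Y{\left(2 \right)} \right)} - 12\right) = \left(8 + \left(5 + 2\right)\right) \left(-5 - 12\right) = \left(8 + 7\right) \left(-17\right) = 15 \left(-17\right) = -255$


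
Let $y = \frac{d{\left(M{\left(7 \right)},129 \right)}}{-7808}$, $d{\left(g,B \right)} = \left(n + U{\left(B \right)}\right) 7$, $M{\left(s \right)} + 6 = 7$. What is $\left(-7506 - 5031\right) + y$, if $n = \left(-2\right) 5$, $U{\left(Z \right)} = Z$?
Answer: $- \frac{97889729}{7808} \approx -12537.0$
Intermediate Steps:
$M{\left(s \right)} = 1$ ($M{\left(s \right)} = -6 + 7 = 1$)
$n = -10$
$d{\left(g,B \right)} = -70 + 7 B$ ($d{\left(g,B \right)} = \left(-10 + B\right) 7 = -70 + 7 B$)
$y = - \frac{833}{7808}$ ($y = \frac{-70 + 7 \cdot 129}{-7808} = \left(-70 + 903\right) \left(- \frac{1}{7808}\right) = 833 \left(- \frac{1}{7808}\right) = - \frac{833}{7808} \approx -0.10669$)
$\left(-7506 - 5031\right) + y = \left(-7506 - 5031\right) - \frac{833}{7808} = -12537 - \frac{833}{7808} = - \frac{97889729}{7808}$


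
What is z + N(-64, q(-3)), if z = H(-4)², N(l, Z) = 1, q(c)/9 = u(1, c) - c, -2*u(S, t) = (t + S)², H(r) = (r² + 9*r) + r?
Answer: 577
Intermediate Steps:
H(r) = r² + 10*r
u(S, t) = -(S + t)²/2 (u(S, t) = -(t + S)²/2 = -(S + t)²/2)
q(c) = -9*c - 9*(1 + c)²/2 (q(c) = 9*(-(1 + c)²/2 - c) = 9*(-c - (1 + c)²/2) = -9*c - 9*(1 + c)²/2)
z = 576 (z = (-4*(10 - 4))² = (-4*6)² = (-24)² = 576)
z + N(-64, q(-3)) = 576 + 1 = 577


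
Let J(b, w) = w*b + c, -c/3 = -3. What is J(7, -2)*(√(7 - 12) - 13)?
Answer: 65 - 5*I*√5 ≈ 65.0 - 11.18*I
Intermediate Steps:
c = 9 (c = -3*(-3) = 9)
J(b, w) = 9 + b*w (J(b, w) = w*b + 9 = b*w + 9 = 9 + b*w)
J(7, -2)*(√(7 - 12) - 13) = (9 + 7*(-2))*(√(7 - 12) - 13) = (9 - 14)*(√(-5) - 13) = -5*(I*√5 - 13) = -5*(-13 + I*√5) = 65 - 5*I*√5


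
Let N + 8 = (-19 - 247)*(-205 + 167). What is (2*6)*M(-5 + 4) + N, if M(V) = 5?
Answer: 10160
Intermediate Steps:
N = 10100 (N = -8 + (-19 - 247)*(-205 + 167) = -8 - 266*(-38) = -8 + 10108 = 10100)
(2*6)*M(-5 + 4) + N = (2*6)*5 + 10100 = 12*5 + 10100 = 60 + 10100 = 10160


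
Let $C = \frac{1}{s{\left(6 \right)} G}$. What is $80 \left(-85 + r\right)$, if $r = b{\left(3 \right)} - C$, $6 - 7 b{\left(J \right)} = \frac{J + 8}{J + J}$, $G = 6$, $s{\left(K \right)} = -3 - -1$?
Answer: $- \frac{47220}{7} \approx -6745.7$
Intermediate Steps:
$s{\left(K \right)} = -2$ ($s{\left(K \right)} = -3 + 1 = -2$)
$b{\left(J \right)} = \frac{6}{7} - \frac{8 + J}{14 J}$ ($b{\left(J \right)} = \frac{6}{7} - \frac{\left(J + 8\right) \frac{1}{J + J}}{7} = \frac{6}{7} - \frac{\left(8 + J\right) \frac{1}{2 J}}{7} = \frac{6}{7} - \frac{\frac{1}{2} \frac{1}{J} \left(8 + J\right)}{7} = \frac{6}{7} - \frac{8 + J}{14 J}$)
$C = - \frac{1}{12}$ ($C = \frac{1}{\left(-2\right) 6} = \frac{1}{-12} = - \frac{1}{12} \approx -0.083333$)
$r = \frac{19}{28}$ ($r = \frac{-8 + 11 \cdot 3}{14 \cdot 3} - - \frac{1}{12} = \frac{1}{14} \cdot \frac{1}{3} \left(-8 + 33\right) + \frac{1}{12} = \frac{1}{14} \cdot \frac{1}{3} \cdot 25 + \frac{1}{12} = \frac{25}{42} + \frac{1}{12} = \frac{19}{28} \approx 0.67857$)
$80 \left(-85 + r\right) = 80 \left(-85 + \frac{19}{28}\right) = 80 \left(- \frac{2361}{28}\right) = - \frac{47220}{7}$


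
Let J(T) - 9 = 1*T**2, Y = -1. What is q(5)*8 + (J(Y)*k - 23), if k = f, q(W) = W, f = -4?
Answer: -23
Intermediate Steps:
J(T) = 9 + T**2 (J(T) = 9 + 1*T**2 = 9 + T**2)
k = -4
q(5)*8 + (J(Y)*k - 23) = 5*8 + ((9 + (-1)**2)*(-4) - 23) = 40 + ((9 + 1)*(-4) - 23) = 40 + (10*(-4) - 23) = 40 + (-40 - 23) = 40 - 63 = -23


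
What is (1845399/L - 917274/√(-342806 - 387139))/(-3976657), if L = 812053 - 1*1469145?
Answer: 1845399/2613029501444 - 305758*I*√81105/322526765985 ≈ 7.0623e-7 - 0.00026998*I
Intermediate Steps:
L = -657092 (L = 812053 - 1469145 = -657092)
(1845399/L - 917274/√(-342806 - 387139))/(-3976657) = (1845399/(-657092) - 917274/√(-342806 - 387139))/(-3976657) = (1845399*(-1/657092) - 917274*(-I*√81105/243315))*(-1/3976657) = (-1845399/657092 - 917274*(-I*√81105/243315))*(-1/3976657) = (-1845399/657092 - (-305758)*I*√81105/81105)*(-1/3976657) = (-1845399/657092 + 305758*I*√81105/81105)*(-1/3976657) = 1845399/2613029501444 - 305758*I*√81105/322526765985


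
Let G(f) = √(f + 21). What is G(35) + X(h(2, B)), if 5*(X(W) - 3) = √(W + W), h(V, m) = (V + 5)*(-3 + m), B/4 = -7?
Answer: 3 + 2*√14 + I*√434/5 ≈ 10.483 + 4.1665*I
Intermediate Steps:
B = -28 (B = 4*(-7) = -28)
h(V, m) = (-3 + m)*(5 + V) (h(V, m) = (5 + V)*(-3 + m) = (-3 + m)*(5 + V))
G(f) = √(21 + f)
X(W) = 3 + √2*√W/5 (X(W) = 3 + √(W + W)/5 = 3 + √(2*W)/5 = 3 + (√2*√W)/5 = 3 + √2*√W/5)
G(35) + X(h(2, B)) = √(21 + 35) + (3 + √2*√(-15 - 3*2 + 5*(-28) + 2*(-28))/5) = √56 + (3 + √2*√(-15 - 6 - 140 - 56)/5) = 2*√14 + (3 + √2*√(-217)/5) = 2*√14 + (3 + √2*(I*√217)/5) = 2*√14 + (3 + I*√434/5) = 3 + 2*√14 + I*√434/5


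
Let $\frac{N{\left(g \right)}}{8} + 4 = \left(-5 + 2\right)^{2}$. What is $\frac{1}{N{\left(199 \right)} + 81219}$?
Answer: $\frac{1}{81259} \approx 1.2306 \cdot 10^{-5}$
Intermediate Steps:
$N{\left(g \right)} = 40$ ($N{\left(g \right)} = -32 + 8 \left(-5 + 2\right)^{2} = -32 + 8 \left(-3\right)^{2} = -32 + 8 \cdot 9 = -32 + 72 = 40$)
$\frac{1}{N{\left(199 \right)} + 81219} = \frac{1}{40 + 81219} = \frac{1}{81259}$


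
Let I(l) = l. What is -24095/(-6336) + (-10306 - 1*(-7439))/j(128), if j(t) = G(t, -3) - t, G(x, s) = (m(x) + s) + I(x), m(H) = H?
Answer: -15153437/792000 ≈ -19.133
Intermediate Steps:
G(x, s) = s + 2*x (G(x, s) = (x + s) + x = (s + x) + x = s + 2*x)
j(t) = -3 + t (j(t) = (-3 + 2*t) - t = -3 + t)
-24095/(-6336) + (-10306 - 1*(-7439))/j(128) = -24095/(-6336) + (-10306 - 1*(-7439))/(-3 + 128) = -24095*(-1/6336) + (-10306 + 7439)/125 = 24095/6336 - 2867*1/125 = 24095/6336 - 2867/125 = -15153437/792000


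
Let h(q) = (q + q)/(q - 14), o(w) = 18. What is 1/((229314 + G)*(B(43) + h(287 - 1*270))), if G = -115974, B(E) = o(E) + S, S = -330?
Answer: -1/34077560 ≈ -2.9345e-8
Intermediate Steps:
h(q) = 2*q/(-14 + q) (h(q) = (2*q)/(-14 + q) = 2*q/(-14 + q))
B(E) = -312 (B(E) = 18 - 330 = -312)
1/((229314 + G)*(B(43) + h(287 - 1*270))) = 1/((229314 - 115974)*(-312 + 2*(287 - 1*270)/(-14 + (287 - 1*270)))) = 1/(113340*(-312 + 2*(287 - 270)/(-14 + (287 - 270)))) = 1/(113340*(-312 + 2*17/(-14 + 17))) = 1/(113340*(-312 + 2*17/3)) = 1/(113340*(-312 + 2*17*(⅓))) = 1/(113340*(-312 + 34/3)) = 1/(113340*(-902/3)) = 1/(-34077560) = -1/34077560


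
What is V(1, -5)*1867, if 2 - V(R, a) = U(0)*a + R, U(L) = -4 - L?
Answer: -35473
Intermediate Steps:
V(R, a) = 2 - R + 4*a (V(R, a) = 2 - ((-4 - 1*0)*a + R) = 2 - ((-4 + 0)*a + R) = 2 - (-4*a + R) = 2 - (R - 4*a) = 2 + (-R + 4*a) = 2 - R + 4*a)
V(1, -5)*1867 = (2 - 1*1 + 4*(-5))*1867 = (2 - 1 - 20)*1867 = -19*1867 = -35473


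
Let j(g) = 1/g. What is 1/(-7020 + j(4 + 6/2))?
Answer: -7/49139 ≈ -0.00014245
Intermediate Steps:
1/(-7020 + j(4 + 6/2)) = 1/(-7020 + 1/(4 + 6/2)) = 1/(-7020 + 1/(4 + (½)*6)) = 1/(-7020 + 1/(4 + 3)) = 1/(-7020 + 1/7) = 1/(-7020 + ⅐) = 1/(-49139/7) = -7/49139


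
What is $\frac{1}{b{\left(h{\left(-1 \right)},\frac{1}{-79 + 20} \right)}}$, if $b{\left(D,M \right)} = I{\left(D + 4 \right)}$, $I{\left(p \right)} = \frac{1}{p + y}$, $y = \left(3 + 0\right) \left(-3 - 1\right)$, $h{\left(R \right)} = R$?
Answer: $-9$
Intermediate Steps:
$y = -12$ ($y = 3 \left(-4\right) = -12$)
$I{\left(p \right)} = \frac{1}{-12 + p}$ ($I{\left(p \right)} = \frac{1}{p - 12} = \frac{1}{-12 + p}$)
$b{\left(D,M \right)} = \frac{1}{-8 + D}$ ($b{\left(D,M \right)} = \frac{1}{-12 + \left(D + 4\right)} = \frac{1}{-12 + \left(4 + D\right)} = \frac{1}{-8 + D}$)
$\frac{1}{b{\left(h{\left(-1 \right)},\frac{1}{-79 + 20} \right)}} = \frac{1}{\frac{1}{-8 - 1}} = \frac{1}{\frac{1}{-9}} = \frac{1}{- \frac{1}{9}} = -9$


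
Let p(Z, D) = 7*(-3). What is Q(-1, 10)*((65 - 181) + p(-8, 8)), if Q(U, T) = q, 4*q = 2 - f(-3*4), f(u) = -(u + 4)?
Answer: 411/2 ≈ 205.50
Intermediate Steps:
p(Z, D) = -21
f(u) = -4 - u (f(u) = -(4 + u) = -4 - u)
q = -3/2 (q = (2 - (-4 - (-3)*4))/4 = (2 - (-4 - 1*(-12)))/4 = (2 - (-4 + 12))/4 = (2 - 1*8)/4 = (2 - 8)/4 = (1/4)*(-6) = -3/2 ≈ -1.5000)
Q(U, T) = -3/2
Q(-1, 10)*((65 - 181) + p(-8, 8)) = -3*((65 - 181) - 21)/2 = -3*(-116 - 21)/2 = -3/2*(-137) = 411/2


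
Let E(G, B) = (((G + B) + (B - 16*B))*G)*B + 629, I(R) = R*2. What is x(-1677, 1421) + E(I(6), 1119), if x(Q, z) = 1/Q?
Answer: -352507551592/1677 ≈ -2.1020e+8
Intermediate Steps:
I(R) = 2*R
E(G, B) = 629 + B*G*(G - 14*B) (E(G, B) = (((B + G) - 15*B)*G)*B + 629 = ((G - 14*B)*G)*B + 629 = (G*(G - 14*B))*B + 629 = B*G*(G - 14*B) + 629 = 629 + B*G*(G - 14*B))
x(-1677, 1421) + E(I(6), 1119) = 1/(-1677) + (629 + 1119*(2*6)² - 14*2*6*1119²) = -1/1677 + (629 + 1119*12² - 14*12*1252161) = -1/1677 + (629 + 1119*144 - 210363048) = -1/1677 + (629 + 161136 - 210363048) = -1/1677 - 210201283 = -352507551592/1677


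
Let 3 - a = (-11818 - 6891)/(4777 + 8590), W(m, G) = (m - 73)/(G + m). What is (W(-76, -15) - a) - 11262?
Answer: -13702423041/1216397 ≈ -11265.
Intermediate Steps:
W(m, G) = (-73 + m)/(G + m)
a = 58810/13367 (a = 3 - (-11818 - 6891)/(4777 + 8590) = 3 - (-18709)/13367 = 3 - 1*(-18709/13367) = 3 + 18709/13367 = 58810/13367 ≈ 4.3996)
(W(-76, -15) - a) - 11262 = ((-73 - 76)/(-15 - 76) - 1*58810/13367) - 11262 = (-149/(-91) - 58810/13367) - 11262 = (-1/91*(-149) - 58810/13367) - 11262 = (149/91 - 58810/13367) - 11262 = -3360027/1216397 - 11262 = -13702423041/1216397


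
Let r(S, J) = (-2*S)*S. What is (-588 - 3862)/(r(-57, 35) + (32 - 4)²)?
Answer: 2225/2857 ≈ 0.77879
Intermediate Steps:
r(S, J) = -2*S²
(-588 - 3862)/(r(-57, 35) + (32 - 4)²) = (-588 - 3862)/(-2*(-57)² + (32 - 4)²) = -4450/(-2*3249 + 28²) = -4450/(-6498 + 784) = -4450/(-5714) = -4450*(-1/5714) = 2225/2857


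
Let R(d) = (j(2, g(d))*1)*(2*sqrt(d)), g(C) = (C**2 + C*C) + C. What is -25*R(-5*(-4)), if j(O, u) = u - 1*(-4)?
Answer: -82400*sqrt(5) ≈ -1.8425e+5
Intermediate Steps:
g(C) = C + 2*C**2 (g(C) = (C**2 + C**2) + C = 2*C**2 + C = C + 2*C**2)
j(O, u) = 4 + u (j(O, u) = u + 4 = 4 + u)
R(d) = 2*sqrt(d)*(4 + d*(1 + 2*d)) (R(d) = ((4 + d*(1 + 2*d))*1)*(2*sqrt(d)) = (4 + d*(1 + 2*d))*(2*sqrt(d)) = 2*sqrt(d)*(4 + d*(1 + 2*d)))
-25*R(-5*(-4)) = -50*sqrt(-5*(-4))*(4 + (-5*(-4))*(1 + 2*(-5*(-4)))) = -50*sqrt(20)*(4 + 20*(1 + 2*20)) = -50*2*sqrt(5)*(4 + 20*(1 + 40)) = -50*2*sqrt(5)*(4 + 20*41) = -50*2*sqrt(5)*(4 + 820) = -50*2*sqrt(5)*824 = -82400*sqrt(5)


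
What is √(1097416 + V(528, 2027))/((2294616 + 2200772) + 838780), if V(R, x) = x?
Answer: √1099443/5334168 ≈ 0.00019657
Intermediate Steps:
√(1097416 + V(528, 2027))/((2294616 + 2200772) + 838780) = √(1097416 + 2027)/((2294616 + 2200772) + 838780) = √1099443/(4495388 + 838780) = √1099443/5334168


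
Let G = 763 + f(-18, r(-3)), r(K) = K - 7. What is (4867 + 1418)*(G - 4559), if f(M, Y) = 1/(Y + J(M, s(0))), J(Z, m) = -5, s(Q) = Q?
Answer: -23858279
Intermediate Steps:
r(K) = -7 + K
f(M, Y) = 1/(-5 + Y) (f(M, Y) = 1/(Y - 5) = 1/(-5 + Y))
G = 11444/15 (G = 763 + 1/(-5 + (-7 - 3)) = 763 + 1/(-5 - 10) = 763 + 1/(-15) = 763 - 1/15 = 11444/15 ≈ 762.93)
(4867 + 1418)*(G - 4559) = (4867 + 1418)*(11444/15 - 4559) = 6285*(-56941/15) = -23858279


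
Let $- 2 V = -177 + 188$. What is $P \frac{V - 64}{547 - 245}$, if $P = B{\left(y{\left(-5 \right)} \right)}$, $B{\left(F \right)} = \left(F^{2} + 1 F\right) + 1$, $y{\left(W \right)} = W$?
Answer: $- \frac{2919}{604} \approx -4.8328$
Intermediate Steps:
$B{\left(F \right)} = 1 + F + F^{2}$ ($B{\left(F \right)} = \left(F^{2} + F\right) + 1 = \left(F + F^{2}\right) + 1 = 1 + F + F^{2}$)
$P = 21$ ($P = 1 - 5 + \left(-5\right)^{2} = 1 - 5 + 25 = 21$)
$V = - \frac{11}{2}$ ($V = - \frac{-177 + 188}{2} = \left(- \frac{1}{2}\right) 11 = - \frac{11}{2} \approx -5.5$)
$P \frac{V - 64}{547 - 245} = 21 \frac{- \frac{11}{2} - 64}{547 - 245} = 21 \left(- \frac{139}{2 \cdot 302}\right) = 21 \left(\left(- \frac{139}{2}\right) \frac{1}{302}\right) = 21 \left(- \frac{139}{604}\right) = - \frac{2919}{604}$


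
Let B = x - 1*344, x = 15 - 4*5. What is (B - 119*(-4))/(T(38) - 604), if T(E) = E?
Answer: -127/566 ≈ -0.22438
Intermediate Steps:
x = -5 (x = 15 - 20 = -5)
B = -349 (B = -5 - 1*344 = -5 - 344 = -349)
(B - 119*(-4))/(T(38) - 604) = (-349 - 119*(-4))/(38 - 604) = (-349 + 476)/(-566) = -1/566*127 = -127/566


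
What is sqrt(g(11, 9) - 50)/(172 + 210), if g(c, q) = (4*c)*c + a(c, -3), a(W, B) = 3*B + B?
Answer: sqrt(422)/382 ≈ 0.053777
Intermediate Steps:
a(W, B) = 4*B
g(c, q) = -12 + 4*c**2 (g(c, q) = (4*c)*c + 4*(-3) = 4*c**2 - 12 = -12 + 4*c**2)
sqrt(g(11, 9) - 50)/(172 + 210) = sqrt((-12 + 4*11**2) - 50)/(172 + 210) = sqrt((-12 + 4*121) - 50)/382 = sqrt((-12 + 484) - 50)*(1/382) = sqrt(472 - 50)*(1/382) = sqrt(422)*(1/382) = sqrt(422)/382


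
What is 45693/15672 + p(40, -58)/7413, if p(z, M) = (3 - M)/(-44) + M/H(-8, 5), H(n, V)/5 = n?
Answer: 887132207/304271880 ≈ 2.9156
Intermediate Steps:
H(n, V) = 5*n
p(z, M) = -3/44 - M/440 (p(z, M) = (3 - M)/(-44) + M/((5*(-8))) = (3 - M)*(-1/44) + M/(-40) = (-3/44 + M/44) + M*(-1/40) = (-3/44 + M/44) - M/40 = -3/44 - M/440)
45693/15672 + p(40, -58)/7413 = 45693/15672 + (-3/44 - 1/440*(-58))/7413 = 45693*(1/15672) + (-3/44 + 29/220)*(1/7413) = 15231/5224 + (7/110)*(1/7413) = 15231/5224 + 1/116490 = 887132207/304271880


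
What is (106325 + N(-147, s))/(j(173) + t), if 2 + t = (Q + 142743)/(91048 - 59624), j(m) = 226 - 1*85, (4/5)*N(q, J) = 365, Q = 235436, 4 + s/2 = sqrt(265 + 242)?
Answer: 671098800/949223 ≈ 707.00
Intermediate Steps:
s = -8 + 26*sqrt(3) (s = -8 + 2*sqrt(265 + 242) = -8 + 2*sqrt(507) = -8 + 2*(13*sqrt(3)) = -8 + 26*sqrt(3) ≈ 37.033)
N(q, J) = 1825/4 (N(q, J) = (5/4)*365 = 1825/4)
j(m) = 141 (j(m) = 226 - 85 = 141)
t = 315331/31424 (t = -2 + (235436 + 142743)/(91048 - 59624) = -2 + 378179/31424 = 315331/31424 ≈ 10.035)
(106325 + N(-147, s))/(j(173) + t) = (106325 + 1825/4)/(141 + 315331/31424) = 427125/(4*(4746115/31424)) = (427125/4)*(31424/4746115) = 671098800/949223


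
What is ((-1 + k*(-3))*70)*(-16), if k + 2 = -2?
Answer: -12320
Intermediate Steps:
k = -4 (k = -2 - 2 = -4)
((-1 + k*(-3))*70)*(-16) = ((-1 - 4*(-3))*70)*(-16) = ((-1 + 12)*70)*(-16) = (11*70)*(-16) = 770*(-16) = -12320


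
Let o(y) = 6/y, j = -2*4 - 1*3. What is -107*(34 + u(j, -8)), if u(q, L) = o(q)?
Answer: -39376/11 ≈ -3579.6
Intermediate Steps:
j = -11 (j = -8 - 3 = -11)
u(q, L) = 6/q
-107*(34 + u(j, -8)) = -107*(34 + 6/(-11)) = -107*(34 + 6*(-1/11)) = -107*(34 - 6/11) = -107*368/11 = -39376/11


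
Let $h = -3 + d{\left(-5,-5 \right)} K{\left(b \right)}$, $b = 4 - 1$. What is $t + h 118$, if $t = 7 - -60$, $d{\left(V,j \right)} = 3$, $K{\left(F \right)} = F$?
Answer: $775$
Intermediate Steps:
$b = 3$ ($b = 4 - 1 = 3$)
$t = 67$ ($t = 7 + 60 = 67$)
$h = 6$ ($h = -3 + 3 \cdot 3 = -3 + 9 = 6$)
$t + h 118 = 67 + 6 \cdot 118 = 67 + 708 = 775$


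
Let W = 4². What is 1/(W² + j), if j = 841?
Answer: 1/1097 ≈ 0.00091158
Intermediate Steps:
W = 16
1/(W² + j) = 1/(16² + 841) = 1/(256 + 841) = 1/1097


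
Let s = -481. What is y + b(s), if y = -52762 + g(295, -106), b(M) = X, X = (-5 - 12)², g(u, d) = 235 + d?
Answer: -52344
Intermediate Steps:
X = 289 (X = (-17)² = 289)
b(M) = 289
y = -52633 (y = -52762 + (235 - 106) = -52762 + 129 = -52633)
y + b(s) = -52633 + 289 = -52344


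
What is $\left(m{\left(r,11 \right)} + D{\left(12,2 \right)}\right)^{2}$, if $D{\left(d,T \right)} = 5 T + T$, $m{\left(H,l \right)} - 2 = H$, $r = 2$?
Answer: $256$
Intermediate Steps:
$m{\left(H,l \right)} = 2 + H$
$D{\left(d,T \right)} = 6 T$
$\left(m{\left(r,11 \right)} + D{\left(12,2 \right)}\right)^{2} = \left(\left(2 + 2\right) + 6 \cdot 2\right)^{2} = \left(4 + 12\right)^{2} = 16^{2} = 256$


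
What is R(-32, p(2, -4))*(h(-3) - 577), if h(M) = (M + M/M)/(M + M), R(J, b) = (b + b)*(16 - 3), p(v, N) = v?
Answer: -89960/3 ≈ -29987.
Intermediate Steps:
R(J, b) = 26*b (R(J, b) = (2*b)*13 = 26*b)
h(M) = (1 + M)/(2*M) (h(M) = (M + 1)/((2*M)) = (1 + M)*(1/(2*M)) = (1 + M)/(2*M))
R(-32, p(2, -4))*(h(-3) - 577) = (26*2)*((1/2)*(1 - 3)/(-3) - 577) = 52*((1/2)*(-1/3)*(-2) - 577) = 52*(1/3 - 577) = 52*(-1730/3) = -89960/3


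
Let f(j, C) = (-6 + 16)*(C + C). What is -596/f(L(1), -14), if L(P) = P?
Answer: 149/70 ≈ 2.1286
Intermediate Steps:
f(j, C) = 20*C (f(j, C) = 10*(2*C) = 20*C)
-596/f(L(1), -14) = -596/(20*(-14)) = -596/(-280) = -596*(-1/280) = 149/70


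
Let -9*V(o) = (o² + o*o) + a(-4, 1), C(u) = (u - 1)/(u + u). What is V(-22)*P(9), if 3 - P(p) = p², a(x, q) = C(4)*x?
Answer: 25129/3 ≈ 8376.3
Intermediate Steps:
C(u) = (-1 + u)/(2*u) (C(u) = (-1 + u)/((2*u)) = (-1 + u)*(1/(2*u)) = (-1 + u)/(2*u))
a(x, q) = 3*x/8 (a(x, q) = ((½)*(-1 + 4)/4)*x = ((½)*(¼)*3)*x = 3*x/8)
V(o) = ⅙ - 2*o²/9 (V(o) = -((o² + o*o) + (3/8)*(-4))/9 = -((o² + o²) - 3/2)/9 = -(2*o² - 3/2)/9 = -(-3/2 + 2*o²)/9 = ⅙ - 2*o²/9)
P(p) = 3 - p²
V(-22)*P(9) = (⅙ - 2/9*(-22)²)*(3 - 1*9²) = (⅙ - 2/9*484)*(3 - 1*81) = (⅙ - 968/9)*(3 - 81) = -1933/18*(-78) = 25129/3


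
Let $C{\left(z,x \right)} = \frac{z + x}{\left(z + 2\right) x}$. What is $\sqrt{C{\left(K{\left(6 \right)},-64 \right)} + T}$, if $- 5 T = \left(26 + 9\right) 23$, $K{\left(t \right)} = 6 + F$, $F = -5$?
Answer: $\frac{i \sqrt{10283}}{8} \approx 12.676 i$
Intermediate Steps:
$K{\left(t \right)} = 1$ ($K{\left(t \right)} = 6 - 5 = 1$)
$T = -161$ ($T = - \frac{\left(26 + 9\right) 23}{5} = - \frac{35 \cdot 23}{5} = \left(- \frac{1}{5}\right) 805 = -161$)
$C{\left(z,x \right)} = \frac{x + z}{x \left(2 + z\right)}$ ($C{\left(z,x \right)} = \frac{x + z}{\left(2 + z\right) x} = \frac{x + z}{x \left(2 + z\right)}$)
$\sqrt{C{\left(K{\left(6 \right)},-64 \right)} + T} = \sqrt{\frac{-64 + 1}{\left(-64\right) \left(2 + 1\right)} - 161} = \sqrt{\left(- \frac{1}{64}\right) \frac{1}{3} \left(-63\right) - 161} = \sqrt{\frac{21}{64} - 161} = \sqrt{- \frac{10283}{64}} = \frac{i \sqrt{10283}}{8}$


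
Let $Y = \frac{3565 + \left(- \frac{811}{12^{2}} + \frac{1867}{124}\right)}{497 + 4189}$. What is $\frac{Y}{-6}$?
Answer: $- \frac{15956231}{125509824} \approx -0.12713$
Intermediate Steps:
$Y = \frac{15956231}{20918304}$ ($Y = \frac{3565 + \left(- \frac{811}{144} + 1867 \cdot \frac{1}{124}\right)}{4686} = \left(3565 + \left(\left(-811\right) \frac{1}{144} + \frac{1867}{124}\right)\right) \frac{1}{4686} = \left(3565 + \left(- \frac{811}{144} + \frac{1867}{124}\right)\right) \frac{1}{4686} = \left(3565 + \frac{42071}{4464}\right) \frac{1}{4686} = \frac{15956231}{4464} \cdot \frac{1}{4686} = \frac{15956231}{20918304} \approx 0.76279$)
$\frac{Y}{-6} = \frac{15956231}{20918304 \left(-6\right)} = \frac{15956231}{20918304} \left(- \frac{1}{6}\right) = - \frac{15956231}{125509824}$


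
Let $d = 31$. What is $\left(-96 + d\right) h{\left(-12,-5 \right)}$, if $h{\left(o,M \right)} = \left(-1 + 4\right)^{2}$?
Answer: $-585$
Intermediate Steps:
$h{\left(o,M \right)} = 9$ ($h{\left(o,M \right)} = 3^{2} = 9$)
$\left(-96 + d\right) h{\left(-12,-5 \right)} = \left(-96 + 31\right) 9 = \left(-65\right) 9 = -585$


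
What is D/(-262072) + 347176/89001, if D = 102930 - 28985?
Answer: 84403929727/23324670072 ≈ 3.6187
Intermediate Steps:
D = 73945
D/(-262072) + 347176/89001 = 73945/(-262072) + 347176/89001 = 73945*(-1/262072) + 347176*(1/89001) = -73945/262072 + 347176/89001 = 84403929727/23324670072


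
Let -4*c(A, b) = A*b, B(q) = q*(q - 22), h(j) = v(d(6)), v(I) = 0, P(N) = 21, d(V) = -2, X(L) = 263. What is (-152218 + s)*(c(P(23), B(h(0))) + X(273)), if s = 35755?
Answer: -30629769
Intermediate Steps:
h(j) = 0
B(q) = q*(-22 + q)
c(A, b) = -A*b/4
(-152218 + s)*(c(P(23), B(h(0))) + X(273)) = (-152218 + 35755)*(-¼*21*0*(-22 + 0) + 263) = -116463*(-¼*21*0*(-22) + 263) = -116463*(-¼*21*0 + 263) = -116463*(0 + 263) = -116463*263 = -30629769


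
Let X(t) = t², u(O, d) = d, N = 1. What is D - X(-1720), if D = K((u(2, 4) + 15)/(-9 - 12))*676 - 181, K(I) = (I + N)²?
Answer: -1304731517/441 ≈ -2.9586e+6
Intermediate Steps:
K(I) = (1 + I)² (K(I) = (I + 1)² = (1 + I)²)
D = -77117/441 (D = (1 + (4 + 15)/(-9 - 12))²*676 - 181 = (1 + 19/(-21))²*676 - 181 = (1 + 19*(-1/21))²*676 - 181 = (1 - 19/21)²*676 - 181 = (2/21)²*676 - 181 = (4/441)*676 - 181 = 2704/441 - 181 = -77117/441 ≈ -174.87)
D - X(-1720) = -77117/441 - 1*(-1720)² = -77117/441 - 1*2958400 = -77117/441 - 2958400 = -1304731517/441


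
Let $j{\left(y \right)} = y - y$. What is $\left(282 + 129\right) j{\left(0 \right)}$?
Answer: $0$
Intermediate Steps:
$j{\left(y \right)} = 0$
$\left(282 + 129\right) j{\left(0 \right)} = \left(282 + 129\right) 0 = 411 \cdot 0 = 0$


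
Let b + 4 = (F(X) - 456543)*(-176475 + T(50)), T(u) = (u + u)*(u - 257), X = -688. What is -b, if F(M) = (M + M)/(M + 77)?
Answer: -55001255826031/611 ≈ -9.0018e+10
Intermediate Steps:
F(M) = 2*M/(77 + M) (F(M) = (2*M)/(77 + M) = 2*M/(77 + M))
T(u) = 2*u*(-257 + u) (T(u) = (2*u)*(-257 + u) = 2*u*(-257 + u))
b = 55001255826031/611 (b = -4 + (2*(-688)/(77 - 688) - 456543)*(-176475 + 2*50*(-257 + 50)) = -4 + (2*(-688)/(-611) - 456543)*(-176475 + 2*50*(-207)) = -4 + (2*(-688)*(-1/611) - 456543)*(-176475 - 20700) = -4 + (1376/611 - 456543)*(-197175) = -4 - 278946397/611*(-197175) = -4 + 55001255828475/611 = 55001255826031/611 ≈ 9.0018e+10)
-b = -1*55001255826031/611 = -55001255826031/611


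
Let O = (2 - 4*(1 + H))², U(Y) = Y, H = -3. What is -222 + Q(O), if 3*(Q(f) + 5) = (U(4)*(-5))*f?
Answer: -2681/3 ≈ -893.67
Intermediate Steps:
O = 100 (O = (2 - 4*(1 - 3))² = (2 - 4*(-2))² = (2 + 8)² = 10² = 100)
Q(f) = -5 - 20*f/3 (Q(f) = -5 + ((4*(-5))*f)/3 = -5 + (-20*f)/3 = -5 - 20*f/3)
-222 + Q(O) = -222 + (-5 - 20/3*100) = -222 + (-5 - 2000/3) = -222 - 2015/3 = -2681/3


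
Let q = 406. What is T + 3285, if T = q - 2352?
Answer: 1339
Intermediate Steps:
T = -1946 (T = 406 - 2352 = -1946)
T + 3285 = -1946 + 3285 = 1339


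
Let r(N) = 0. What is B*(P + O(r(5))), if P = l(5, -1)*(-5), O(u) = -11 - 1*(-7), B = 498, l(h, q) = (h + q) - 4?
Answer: -1992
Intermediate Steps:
l(h, q) = -4 + h + q
O(u) = -4 (O(u) = -11 + 7 = -4)
P = 0 (P = (-4 + 5 - 1)*(-5) = 0*(-5) = 0)
B*(P + O(r(5))) = 498*(0 - 4) = 498*(-4) = -1992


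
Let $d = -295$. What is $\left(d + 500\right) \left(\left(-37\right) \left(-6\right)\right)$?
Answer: $45510$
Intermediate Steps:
$\left(d + 500\right) \left(\left(-37\right) \left(-6\right)\right) = \left(-295 + 500\right) \left(\left(-37\right) \left(-6\right)\right) = 205 \cdot 222 = 45510$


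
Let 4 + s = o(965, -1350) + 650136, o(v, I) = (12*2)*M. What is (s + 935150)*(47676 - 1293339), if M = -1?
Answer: -1974697236054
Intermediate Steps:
o(v, I) = -24 (o(v, I) = (12*2)*(-1) = 24*(-1) = -24)
s = 650108 (s = -4 + (-24 + 650136) = -4 + 650112 = 650108)
(s + 935150)*(47676 - 1293339) = (650108 + 935150)*(47676 - 1293339) = 1585258*(-1245663) = -1974697236054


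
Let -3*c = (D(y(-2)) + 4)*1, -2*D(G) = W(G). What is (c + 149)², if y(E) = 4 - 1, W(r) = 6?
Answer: 198916/9 ≈ 22102.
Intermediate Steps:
y(E) = 3
D(G) = -3 (D(G) = -½*6 = -3)
c = -⅓ (c = -(-3 + 4)/3 = -1/3 = -⅓*1 = -⅓ ≈ -0.33333)
(c + 149)² = (-⅓ + 149)² = (446/3)² = 198916/9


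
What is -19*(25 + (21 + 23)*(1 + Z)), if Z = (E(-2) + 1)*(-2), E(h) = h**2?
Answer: 7049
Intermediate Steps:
Z = -10 (Z = ((-2)**2 + 1)*(-2) = (4 + 1)*(-2) = 5*(-2) = -10)
-19*(25 + (21 + 23)*(1 + Z)) = -19*(25 + (21 + 23)*(1 - 10)) = -19*(25 + 44*(-9)) = -19*(25 - 396) = -19*(-371) = 7049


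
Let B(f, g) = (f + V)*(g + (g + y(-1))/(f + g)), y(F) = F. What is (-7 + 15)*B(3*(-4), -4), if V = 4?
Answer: 236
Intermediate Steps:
B(f, g) = (4 + f)*(g + (-1 + g)/(f + g)) (B(f, g) = (f + 4)*(g + (g - 1)/(f + g)) = (4 + f)*(g + (-1 + g)/(f + g)))
(-7 + 15)*B(3*(-4), -4) = (-7 + 15)*((-4 - 3*(-4) + 4*(-4) + 4*(-4)² + (3*(-4))*(-4)² - 4*(3*(-4))² + 5*(3*(-4))*(-4))/(3*(-4) - 4)) = 8*((-4 - 1*(-12) - 16 + 4*16 - 12*16 - 4*(-12)² + 5*(-12)*(-4))/(-12 - 4)) = 8*((-4 + 12 - 16 + 64 - 192 - 4*144 + 240)/(-16)) = 8*(-(-4 + 12 - 16 + 64 - 192 - 576 + 240)/16) = 8*(-1/16*(-472)) = 8*(59/2) = 236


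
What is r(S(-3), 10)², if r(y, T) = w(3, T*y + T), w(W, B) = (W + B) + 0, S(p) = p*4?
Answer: 11449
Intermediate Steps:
S(p) = 4*p
w(W, B) = B + W (w(W, B) = (B + W) + 0 = B + W)
r(y, T) = 3 + T + T*y (r(y, T) = (T*y + T) + 3 = (T + T*y) + 3 = 3 + T + T*y)
r(S(-3), 10)² = (3 + 10*(1 + 4*(-3)))² = (3 + 10*(1 - 12))² = (3 + 10*(-11))² = (3 - 110)² = (-107)² = 11449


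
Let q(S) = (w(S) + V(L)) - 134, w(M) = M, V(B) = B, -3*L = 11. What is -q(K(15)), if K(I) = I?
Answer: 368/3 ≈ 122.67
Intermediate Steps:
L = -11/3 (L = -1/3*11 = -11/3 ≈ -3.6667)
q(S) = -413/3 + S (q(S) = (S - 11/3) - 134 = (-11/3 + S) - 134 = -413/3 + S)
-q(K(15)) = -(-413/3 + 15) = -1*(-368/3) = 368/3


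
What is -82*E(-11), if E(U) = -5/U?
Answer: -410/11 ≈ -37.273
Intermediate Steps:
-82*E(-11) = -(-410)/(-11) = -(-410)*(-1)/11 = -82*5/11 = -410/11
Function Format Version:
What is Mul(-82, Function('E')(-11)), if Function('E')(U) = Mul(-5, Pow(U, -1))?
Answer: Rational(-410, 11) ≈ -37.273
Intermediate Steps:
Mul(-82, Function('E')(-11)) = Mul(-82, Mul(-5, Pow(-11, -1))) = Mul(-82, Mul(-5, Rational(-1, 11))) = Mul(-82, Rational(5, 11)) = Rational(-410, 11)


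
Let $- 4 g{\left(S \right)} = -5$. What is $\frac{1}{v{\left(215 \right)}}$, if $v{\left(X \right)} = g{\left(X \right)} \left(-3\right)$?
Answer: $- \frac{4}{15} \approx -0.26667$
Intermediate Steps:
$g{\left(S \right)} = \frac{5}{4}$ ($g{\left(S \right)} = \left(- \frac{1}{4}\right) \left(-5\right) = \frac{5}{4}$)
$v{\left(X \right)} = - \frac{15}{4}$ ($v{\left(X \right)} = \frac{5}{4} \left(-3\right) = - \frac{15}{4}$)
$\frac{1}{v{\left(215 \right)}} = \frac{1}{- \frac{15}{4}} = - \frac{4}{15}$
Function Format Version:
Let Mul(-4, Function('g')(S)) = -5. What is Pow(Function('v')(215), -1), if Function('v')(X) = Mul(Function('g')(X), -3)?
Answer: Rational(-4, 15) ≈ -0.26667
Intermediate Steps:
Function('g')(S) = Rational(5, 4) (Function('g')(S) = Mul(Rational(-1, 4), -5) = Rational(5, 4))
Function('v')(X) = Rational(-15, 4) (Function('v')(X) = Mul(Rational(5, 4), -3) = Rational(-15, 4))
Pow(Function('v')(215), -1) = Pow(Rational(-15, 4), -1) = Rational(-4, 15)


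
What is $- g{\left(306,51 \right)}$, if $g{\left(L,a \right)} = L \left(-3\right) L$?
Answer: $280908$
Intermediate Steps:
$g{\left(L,a \right)} = - 3 L^{2}$ ($g{\left(L,a \right)} = - 3 L L = - 3 L^{2}$)
$- g{\left(306,51 \right)} = - \left(-3\right) 306^{2} = - \left(-3\right) 93636 = \left(-1\right) \left(-280908\right) = 280908$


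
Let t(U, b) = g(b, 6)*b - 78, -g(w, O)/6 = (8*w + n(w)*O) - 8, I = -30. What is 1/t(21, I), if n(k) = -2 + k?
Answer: -1/79278 ≈ -1.2614e-5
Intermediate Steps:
g(w, O) = 48 - 48*w - 6*O*(-2 + w) (g(w, O) = -6*((8*w + (-2 + w)*O) - 8) = -6*((8*w + O*(-2 + w)) - 8) = -6*(-8 + 8*w + O*(-2 + w)) = 48 - 48*w - 6*O*(-2 + w))
t(U, b) = -78 + b*(120 - 84*b) (t(U, b) = (48 - 48*b - 6*6*(-2 + b))*b - 78 = (48 - 48*b + (72 - 36*b))*b - 78 = (120 - 84*b)*b - 78 = b*(120 - 84*b) - 78 = -78 + b*(120 - 84*b))
1/t(21, I) = 1/(-78 - 84*(-30)² + 120*(-30)) = 1/(-78 - 84*900 - 3600) = 1/(-78 - 75600 - 3600) = 1/(-79278) = -1/79278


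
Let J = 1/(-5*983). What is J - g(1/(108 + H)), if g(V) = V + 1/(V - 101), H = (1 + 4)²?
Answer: 19136699/8780431240 ≈ 0.0021795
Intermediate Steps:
H = 25 (H = 5² = 25)
g(V) = V + 1/(-101 + V)
J = -1/4915 (J = 1/(-4915) = -1/4915 ≈ -0.00020346)
J - g(1/(108 + H)) = -1/4915 - (1 + (1/(108 + 25))² - 101/(108 + 25))/(-101 + 1/(108 + 25)) = -1/4915 - (1 + (1/133)² - 101/133)/(-101 + 1/133) = -1/4915 - (1 + (1/133)² - 101*1/133)/(-101 + 1/133) = -1/4915 - (1 + 1/17689 - 101/133)/(-13432/133) = -1/4915 - (-133)*4257/(13432*17689) = -1/4915 - 1*(-4257/1786456) = -1/4915 + 4257/1786456 = 19136699/8780431240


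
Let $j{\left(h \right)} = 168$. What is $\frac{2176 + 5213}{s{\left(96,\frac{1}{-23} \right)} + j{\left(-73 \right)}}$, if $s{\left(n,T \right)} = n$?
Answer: $\frac{2463}{88} \approx 27.989$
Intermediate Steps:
$\frac{2176 + 5213}{s{\left(96,\frac{1}{-23} \right)} + j{\left(-73 \right)}} = \frac{2176 + 5213}{96 + 168} = \frac{7389}{264} = 7389 \cdot \frac{1}{264} = \frac{2463}{88}$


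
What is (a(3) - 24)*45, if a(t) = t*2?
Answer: -810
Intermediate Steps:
a(t) = 2*t
(a(3) - 24)*45 = (2*3 - 24)*45 = (6 - 24)*45 = -18*45 = -810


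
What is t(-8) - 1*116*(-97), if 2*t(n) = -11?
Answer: 22493/2 ≈ 11247.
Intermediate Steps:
t(n) = -11/2 (t(n) = (½)*(-11) = -11/2)
t(-8) - 1*116*(-97) = -11/2 - 1*116*(-97) = -11/2 - 116*(-97) = -11/2 + 11252 = 22493/2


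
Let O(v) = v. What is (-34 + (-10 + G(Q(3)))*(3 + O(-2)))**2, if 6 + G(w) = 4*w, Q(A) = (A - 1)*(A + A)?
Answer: 4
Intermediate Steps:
Q(A) = 2*A*(-1 + A) (Q(A) = (-1 + A)*(2*A) = 2*A*(-1 + A))
G(w) = -6 + 4*w
(-34 + (-10 + G(Q(3)))*(3 + O(-2)))**2 = (-34 + (-10 + (-6 + 4*(2*3*(-1 + 3))))*(3 - 2))**2 = (-34 + (-10 + (-6 + 4*(2*3*2)))*1)**2 = (-34 + (-10 + (-6 + 4*12))*1)**2 = (-34 + (-10 + (-6 + 48))*1)**2 = (-34 + (-10 + 42)*1)**2 = (-34 + 32*1)**2 = (-34 + 32)**2 = (-2)**2 = 4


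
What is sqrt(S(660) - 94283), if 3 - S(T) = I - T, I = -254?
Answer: 3*I*sqrt(10374) ≈ 305.56*I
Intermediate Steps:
S(T) = 257 + T (S(T) = 3 - (-254 - T) = 3 + (254 + T) = 257 + T)
sqrt(S(660) - 94283) = sqrt((257 + 660) - 94283) = sqrt(917 - 94283) = sqrt(-93366) = 3*I*sqrt(10374)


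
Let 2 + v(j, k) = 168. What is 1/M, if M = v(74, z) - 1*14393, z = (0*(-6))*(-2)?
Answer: -1/14227 ≈ -7.0289e-5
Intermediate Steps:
z = 0 (z = 0*(-2) = 0)
v(j, k) = 166 (v(j, k) = -2 + 168 = 166)
M = -14227 (M = 166 - 1*14393 = 166 - 14393 = -14227)
1/M = 1/(-14227) = -1/14227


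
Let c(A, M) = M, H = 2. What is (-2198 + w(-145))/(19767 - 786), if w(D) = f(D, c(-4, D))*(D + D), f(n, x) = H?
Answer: -926/6327 ≈ -0.14636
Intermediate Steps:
f(n, x) = 2
w(D) = 4*D (w(D) = 2*(D + D) = 2*(2*D) = 4*D)
(-2198 + w(-145))/(19767 - 786) = (-2198 + 4*(-145))/(19767 - 786) = (-2198 - 580)/18981 = -2778*1/18981 = -926/6327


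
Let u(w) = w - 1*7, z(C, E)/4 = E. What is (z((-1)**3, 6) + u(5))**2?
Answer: 484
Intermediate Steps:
z(C, E) = 4*E
u(w) = -7 + w (u(w) = w - 7 = -7 + w)
(z((-1)**3, 6) + u(5))**2 = (4*6 + (-7 + 5))**2 = (24 - 2)**2 = 22**2 = 484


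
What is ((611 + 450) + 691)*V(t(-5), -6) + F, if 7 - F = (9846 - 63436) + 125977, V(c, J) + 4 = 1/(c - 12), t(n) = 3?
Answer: -238748/3 ≈ -79583.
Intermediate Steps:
V(c, J) = -4 + 1/(-12 + c) (V(c, J) = -4 + 1/(c - 12) = -4 + 1/(-12 + c))
F = -72380 (F = 7 - ((9846 - 63436) + 125977) = 7 - (-53590 + 125977) = 7 - 1*72387 = 7 - 72387 = -72380)
((611 + 450) + 691)*V(t(-5), -6) + F = ((611 + 450) + 691)*((49 - 4*3)/(-12 + 3)) - 72380 = (1061 + 691)*((49 - 12)/(-9)) - 72380 = 1752*(-1/9*37) - 72380 = 1752*(-37/9) - 72380 = -21608/3 - 72380 = -238748/3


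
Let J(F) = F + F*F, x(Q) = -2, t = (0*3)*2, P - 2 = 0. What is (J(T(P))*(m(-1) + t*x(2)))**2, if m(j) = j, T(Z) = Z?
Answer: 36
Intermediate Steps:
P = 2 (P = 2 + 0 = 2)
t = 0 (t = 0*2 = 0)
J(F) = F + F**2
(J(T(P))*(m(-1) + t*x(2)))**2 = ((2*(1 + 2))*(-1 + 0*(-2)))**2 = ((2*3)*(-1 + 0))**2 = (6*(-1))**2 = (-6)**2 = 36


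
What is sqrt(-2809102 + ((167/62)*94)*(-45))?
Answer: I*sqrt(2710496377)/31 ≈ 1679.4*I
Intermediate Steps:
sqrt(-2809102 + ((167/62)*94)*(-45)) = sqrt(-2809102 + (7849/31)*(-45)) = sqrt(-2809102 - 353205/31) = sqrt(-87435367/31) = I*sqrt(2710496377)/31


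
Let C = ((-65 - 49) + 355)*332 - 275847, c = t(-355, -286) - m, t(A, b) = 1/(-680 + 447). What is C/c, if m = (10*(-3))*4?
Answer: -45629555/27959 ≈ -1632.0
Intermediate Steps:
m = -120 (m = -30*4 = -120)
t(A, b) = -1/233 (t(A, b) = 1/(-233) = -1/233)
c = 27959/233 (c = -1/233 - 1*(-120) = -1/233 + 120 = 27959/233 ≈ 120.00)
C = -195835 (C = (-114 + 355)*332 - 275847 = 241*332 - 275847 = 80012 - 275847 = -195835)
C/c = -195835/27959/233 = -195835*233/27959 = -45629555/27959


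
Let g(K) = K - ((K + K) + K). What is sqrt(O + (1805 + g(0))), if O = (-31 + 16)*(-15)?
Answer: sqrt(2030) ≈ 45.056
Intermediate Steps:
O = 225 (O = -15*(-15) = 225)
g(K) = -2*K (g(K) = K - (2*K + K) = K - 3*K = -2*K)
sqrt(O + (1805 + g(0))) = sqrt(225 + (1805 - 2*0)) = sqrt(225 + (1805 + 0)) = sqrt(225 + 1805) = sqrt(2030)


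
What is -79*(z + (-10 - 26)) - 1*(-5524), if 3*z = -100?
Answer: 33004/3 ≈ 11001.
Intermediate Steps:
z = -100/3 (z = (⅓)*(-100) = -100/3 ≈ -33.333)
-79*(z + (-10 - 26)) - 1*(-5524) = -79*(-100/3 + (-10 - 26)) - 1*(-5524) = -79*(-100/3 - 36) + 5524 = -79*(-208/3) + 5524 = 16432/3 + 5524 = 33004/3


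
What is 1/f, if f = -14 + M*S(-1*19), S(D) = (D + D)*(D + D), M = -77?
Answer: -1/111202 ≈ -8.9926e-6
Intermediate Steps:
S(D) = 4*D² (S(D) = (2*D)*(2*D) = 4*D²)
f = -111202 (f = -14 - 308*(-1*19)² = -14 - 308*(-19)² = -14 - 308*361 = -14 - 77*1444 = -14 - 111188 = -111202)
1/f = 1/(-111202) = -1/111202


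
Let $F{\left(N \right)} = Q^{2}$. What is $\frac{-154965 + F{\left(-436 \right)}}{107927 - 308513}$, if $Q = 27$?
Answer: $\frac{25706}{33431} \approx 0.76893$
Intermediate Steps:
$F{\left(N \right)} = 729$ ($F{\left(N \right)} = 27^{2} = 729$)
$\frac{-154965 + F{\left(-436 \right)}}{107927 - 308513} = \frac{-154965 + 729}{107927 - 308513} = - \frac{154236}{-200586} = \left(-154236\right) \left(- \frac{1}{200586}\right) = \frac{25706}{33431}$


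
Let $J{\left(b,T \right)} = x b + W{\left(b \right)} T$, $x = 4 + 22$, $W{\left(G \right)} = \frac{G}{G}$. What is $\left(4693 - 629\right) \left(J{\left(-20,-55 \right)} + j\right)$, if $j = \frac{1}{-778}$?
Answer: $- \frac{909017232}{389} \approx -2.3368 \cdot 10^{6}$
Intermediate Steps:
$j = - \frac{1}{778} \approx -0.0012853$
$W{\left(G \right)} = 1$
$x = 26$
$J{\left(b,T \right)} = T + 26 b$ ($J{\left(b,T \right)} = 26 b + 1 T = 26 b + T = T + 26 b$)
$\left(4693 - 629\right) \left(J{\left(-20,-55 \right)} + j\right) = \left(4693 - 629\right) \left(\left(-55 + 26 \left(-20\right)\right) - \frac{1}{778}\right) = 4064 \left(\left(-55 - 520\right) - \frac{1}{778}\right) = 4064 \left(-575 - \frac{1}{778}\right) = 4064 \left(- \frac{447351}{778}\right) = - \frac{909017232}{389}$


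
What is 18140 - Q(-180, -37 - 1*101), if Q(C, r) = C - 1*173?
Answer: 18493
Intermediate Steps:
Q(C, r) = -173 + C (Q(C, r) = C - 173 = -173 + C)
18140 - Q(-180, -37 - 1*101) = 18140 - (-173 - 180) = 18140 - 1*(-353) = 18140 + 353 = 18493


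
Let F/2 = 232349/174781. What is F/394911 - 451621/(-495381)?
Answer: 10390813052808283/11397550929330357 ≈ 0.91167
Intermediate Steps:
F = 464698/174781 (F = 2*(232349/174781) = 464698/174781 ≈ 2.6587)
F/394911 - 451621/(-495381) = (464698/174781)/394911 - 451621/(-495381) = (464698/174781)*(1/394911) - 451621*(-1/495381) = 464698/69022939491 + 451621/495381 = 10390813052808283/11397550929330357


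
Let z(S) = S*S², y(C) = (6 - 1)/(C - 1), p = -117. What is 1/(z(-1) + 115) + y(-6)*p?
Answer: 66697/798 ≈ 83.580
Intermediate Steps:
y(C) = 5/(-1 + C)
z(S) = S³
1/(z(-1) + 115) + y(-6)*p = 1/((-1)³ + 115) + (5/(-1 - 6))*(-117) = 1/(-1 + 115) + (5/(-7))*(-117) = 1/114 + (5*(-⅐))*(-117) = 1/114 - 5/7*(-117) = 1/114 + 585/7 = 66697/798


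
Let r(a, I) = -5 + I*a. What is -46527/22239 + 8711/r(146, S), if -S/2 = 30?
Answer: -200511028/64974945 ≈ -3.0860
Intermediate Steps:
S = -60 (S = -2*30 = -60)
-46527/22239 + 8711/r(146, S) = -46527/22239 + 8711/(-5 - 60*146) = -46527*1/22239 + 8711/(-5 - 8760) = -15509/7413 + 8711/(-8765) = -15509/7413 + 8711*(-1/8765) = -15509/7413 - 8711/8765 = -200511028/64974945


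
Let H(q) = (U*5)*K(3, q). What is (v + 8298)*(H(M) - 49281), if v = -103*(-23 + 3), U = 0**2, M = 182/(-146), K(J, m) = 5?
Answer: -510452598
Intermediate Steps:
M = -91/73 (M = 182*(-1/146) = -91/73 ≈ -1.2466)
U = 0
v = 2060 (v = -103*(-20) = 2060)
H(q) = 0 (H(q) = (0*5)*5 = 0*5 = 0)
(v + 8298)*(H(M) - 49281) = (2060 + 8298)*(0 - 49281) = 10358*(-49281) = -510452598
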